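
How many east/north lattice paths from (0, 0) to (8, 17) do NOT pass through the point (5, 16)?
Number of paths = 1000179

Total paths from (0, 0) to (8, 17): C(25, 8) = 1081575. Paths through (5, 16): (paths (0, 0) → (5, 16)) × (paths (5, 16) → (8, 17)) = C(21, 5) · C(4, 3) = 20349 · 4 = 81396. Avoidance count = 1081575 − 81396 = 1000179.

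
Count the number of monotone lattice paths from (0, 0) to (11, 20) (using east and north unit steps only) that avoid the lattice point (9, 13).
Number of paths = 66765195

Total paths from (0, 0) to (11, 20): C(31, 11) = 84672315. Paths through (9, 13): (paths (0, 0) → (9, 13)) × (paths (9, 13) → (11, 20)) = C(22, 9) · C(9, 2) = 497420 · 36 = 17907120. Avoidance count = 84672315 − 17907120 = 66765195.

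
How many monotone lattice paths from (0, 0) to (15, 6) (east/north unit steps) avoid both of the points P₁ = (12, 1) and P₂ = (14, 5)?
Number of paths = 30670

Inclusion–exclusion. Total paths: C(21, 15) = 54264. Through P₁: C(13, 12)·C(8, 3) = 728. Through P₂: C(19, 14)·C(2, 1) = 23256. Since P₁ is strictly southwest of P₂, a monotone path through both must visit P₁ then P₂; paths through both = C(13, 12)·C(6, 2)·C(2, 1) = 390. Avoid both = 54264 − 728 − 23256 + 390 = 30670.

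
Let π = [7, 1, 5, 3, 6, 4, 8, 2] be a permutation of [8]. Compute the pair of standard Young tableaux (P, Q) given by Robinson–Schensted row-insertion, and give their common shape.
P = [1, 2, 4, 8] / [3, 6] / [5] / [7];  Q = [1, 3, 5, 7] / [2, 6] / [4] / [8];  common shape = (4, 2, 1, 1)

Row-insert the values π_1, π_2, … into P one at a time, bumping the leftmost entry strictly greater than the inserted value down to the next row. The recording tableau Q records, in position (i, j), the step at which that cell was added to P.
  Insert 7 (step 1): P = [7];  Q = [1]
  Insert 1 (step 2): P = [1] / [7];  Q = [1] / [2]
  Insert 5 (step 3): P = [1, 5] / [7];  Q = [1, 3] / [2]
  Insert 3 (step 4): P = [1, 3] / [5] / [7];  Q = [1, 3] / [2] / [4]
  Insert 6 (step 5): P = [1, 3, 6] / [5] / [7];  Q = [1, 3, 5] / [2] / [4]
  Insert 4 (step 6): P = [1, 3, 4] / [5, 6] / [7];  Q = [1, 3, 5] / [2, 6] / [4]
  Insert 8 (step 7): P = [1, 3, 4, 8] / [5, 6] / [7];  Q = [1, 3, 5, 7] / [2, 6] / [4]
  Insert 2 (step 8): P = [1, 2, 4, 8] / [3, 6] / [5] / [7];  Q = [1, 3, 5, 7] / [2, 6] / [4] / [8]
Final shape: (4, 2, 1, 1).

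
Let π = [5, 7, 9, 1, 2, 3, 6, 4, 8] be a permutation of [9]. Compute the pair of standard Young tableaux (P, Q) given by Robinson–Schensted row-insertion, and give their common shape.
P = [1, 2, 3, 4, 8] / [5, 6, 9] / [7];  Q = [1, 2, 3, 7, 9] / [4, 5, 6] / [8];  common shape = (5, 3, 1)

Row-insert the values π_1, π_2, … into P one at a time, bumping the leftmost entry strictly greater than the inserted value down to the next row. The recording tableau Q records, in position (i, j), the step at which that cell was added to P.
  Insert 5 (step 1): P = [5];  Q = [1]
  Insert 7 (step 2): P = [5, 7];  Q = [1, 2]
  Insert 9 (step 3): P = [5, 7, 9];  Q = [1, 2, 3]
  Insert 1 (step 4): P = [1, 7, 9] / [5];  Q = [1, 2, 3] / [4]
  Insert 2 (step 5): P = [1, 2, 9] / [5, 7];  Q = [1, 2, 3] / [4, 5]
  Insert 3 (step 6): P = [1, 2, 3] / [5, 7, 9];  Q = [1, 2, 3] / [4, 5, 6]
  Insert 6 (step 7): P = [1, 2, 3, 6] / [5, 7, 9];  Q = [1, 2, 3, 7] / [4, 5, 6]
  Insert 4 (step 8): P = [1, 2, 3, 4] / [5, 6, 9] / [7];  Q = [1, 2, 3, 7] / [4, 5, 6] / [8]
  Insert 8 (step 9): P = [1, 2, 3, 4, 8] / [5, 6, 9] / [7];  Q = [1, 2, 3, 7, 9] / [4, 5, 6] / [8]
Final shape: (5, 3, 1).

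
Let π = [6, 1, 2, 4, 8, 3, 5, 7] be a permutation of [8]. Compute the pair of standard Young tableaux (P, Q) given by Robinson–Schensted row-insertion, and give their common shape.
P = [1, 2, 3, 5, 7] / [4, 8] / [6];  Q = [1, 3, 4, 5, 8] / [2, 7] / [6];  common shape = (5, 2, 1)

Row-insert the values π_1, π_2, … into P one at a time, bumping the leftmost entry strictly greater than the inserted value down to the next row. The recording tableau Q records, in position (i, j), the step at which that cell was added to P.
  Insert 6 (step 1): P = [6];  Q = [1]
  Insert 1 (step 2): P = [1] / [6];  Q = [1] / [2]
  Insert 2 (step 3): P = [1, 2] / [6];  Q = [1, 3] / [2]
  Insert 4 (step 4): P = [1, 2, 4] / [6];  Q = [1, 3, 4] / [2]
  Insert 8 (step 5): P = [1, 2, 4, 8] / [6];  Q = [1, 3, 4, 5] / [2]
  Insert 3 (step 6): P = [1, 2, 3, 8] / [4] / [6];  Q = [1, 3, 4, 5] / [2] / [6]
  Insert 5 (step 7): P = [1, 2, 3, 5] / [4, 8] / [6];  Q = [1, 3, 4, 5] / [2, 7] / [6]
  Insert 7 (step 8): P = [1, 2, 3, 5, 7] / [4, 8] / [6];  Q = [1, 3, 4, 5, 8] / [2, 7] / [6]
Final shape: (5, 2, 1).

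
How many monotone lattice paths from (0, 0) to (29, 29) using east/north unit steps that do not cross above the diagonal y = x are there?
C_29 = 1002242216651368

These NE paths below the diagonal are counted by the Catalan number C_n = (1/(n + 1)) · C(2n, n). For n = 29: C_29 = (1/30) · C(58, 29) = 30067266499541040/30 = 1002242216651368.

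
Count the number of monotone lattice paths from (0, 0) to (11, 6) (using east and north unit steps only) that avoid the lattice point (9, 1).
Number of paths = 12166

Total paths from (0, 0) to (11, 6): C(17, 11) = 12376. Paths through (9, 1): (paths (0, 0) → (9, 1)) × (paths (9, 1) → (11, 6)) = C(10, 9) · C(7, 2) = 10 · 21 = 210. Avoidance count = 12376 − 210 = 12166.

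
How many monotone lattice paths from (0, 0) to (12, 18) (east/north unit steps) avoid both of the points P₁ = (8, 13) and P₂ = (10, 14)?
Number of paths = 40591695

Inclusion–exclusion. Total paths: C(30, 12) = 86493225. Through P₁: C(21, 8)·C(9, 4) = 25639740. Through P₂: C(24, 10)·C(6, 2) = 29418840. Since P₁ is strictly southwest of P₂, a monotone path through both must visit P₁ then P₂; paths through both = C(21, 8)·C(3, 2)·C(6, 2) = 9157050. Avoid both = 86493225 − 25639740 − 29418840 + 9157050 = 40591695.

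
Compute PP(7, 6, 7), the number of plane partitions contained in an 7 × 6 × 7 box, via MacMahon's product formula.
PP(7, 6, 7) = 872299918503728

Evaluate the triple product over i = 1..7, j = 1..6, k = 1..7. The factors are (2/1) · (3/2) · (4/3) · (5/4) · (6/5) · (7/6) · (8/7) · (3/2) · … (294 factors total). The numerators and denominators telescope so the product is an integer; carrying out the multiplication exactly gives PP(7, 6, 7) = 872299918503728.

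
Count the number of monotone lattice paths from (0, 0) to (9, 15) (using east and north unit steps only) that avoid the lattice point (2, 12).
Number of paths = 1296584

Total paths from (0, 0) to (9, 15): C(24, 9) = 1307504. Paths through (2, 12): (paths (0, 0) → (2, 12)) × (paths (2, 12) → (9, 15)) = C(14, 2) · C(10, 7) = 91 · 120 = 10920. Avoidance count = 1307504 − 10920 = 1296584.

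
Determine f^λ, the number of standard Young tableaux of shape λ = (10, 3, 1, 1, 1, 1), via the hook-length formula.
# SYT of shape (10, 3, 1, 1, 1, 1) = 155584

Hook-length formula: f^λ = n! / Π hook(c), product over all cells c of the Young diagram. For λ = (10, 3, 1, 1, 1, 1), n = 17 boxes. Hook lengths by row (left-to-right, top-to-bottom): [15, 10, 9, 7, 6, 5, 4, 3, 2, 1]; [7, 2, 1]; [4]; [3]; [2]; [1]. Product of hooks = 2286144000. So f^λ = 17! / 2286144000 = 355687428096000 / 2286144000 = 155584.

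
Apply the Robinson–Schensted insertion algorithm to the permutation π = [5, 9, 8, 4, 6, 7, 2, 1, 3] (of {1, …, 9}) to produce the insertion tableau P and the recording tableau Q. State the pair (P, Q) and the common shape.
P = [1, 3, 7] / [2, 6] / [4, 8] / [5] / [9];  Q = [1, 2, 6] / [3, 5] / [4, 9] / [7] / [8];  common shape = (3, 2, 2, 1, 1)

Row-insert the values π_1, π_2, … into P one at a time, bumping the leftmost entry strictly greater than the inserted value down to the next row. The recording tableau Q records, in position (i, j), the step at which that cell was added to P.
  Insert 5 (step 1): P = [5];  Q = [1]
  Insert 9 (step 2): P = [5, 9];  Q = [1, 2]
  Insert 8 (step 3): P = [5, 8] / [9];  Q = [1, 2] / [3]
  Insert 4 (step 4): P = [4, 8] / [5] / [9];  Q = [1, 2] / [3] / [4]
  Insert 6 (step 5): P = [4, 6] / [5, 8] / [9];  Q = [1, 2] / [3, 5] / [4]
  Insert 7 (step 6): P = [4, 6, 7] / [5, 8] / [9];  Q = [1, 2, 6] / [3, 5] / [4]
  Insert 2 (step 7): P = [2, 6, 7] / [4, 8] / [5] / [9];  Q = [1, 2, 6] / [3, 5] / [4] / [7]
  Insert 1 (step 8): P = [1, 6, 7] / [2, 8] / [4] / [5] / [9];  Q = [1, 2, 6] / [3, 5] / [4] / [7] / [8]
  Insert 3 (step 9): P = [1, 3, 7] / [2, 6] / [4, 8] / [5] / [9];  Q = [1, 2, 6] / [3, 5] / [4, 9] / [7] / [8]
Final shape: (3, 2, 2, 1, 1).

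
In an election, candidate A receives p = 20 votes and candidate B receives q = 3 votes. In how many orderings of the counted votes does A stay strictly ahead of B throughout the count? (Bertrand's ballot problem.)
Strict-lead orderings = 1309

Total orderings of the 23 votes with 20 for A: C(23, 20) = 1771. By the Bertrand ballot formula (Cycle Lemma / reflection principle), the number of orderings in which A is strictly ahead of B throughout is (p − q)/(p + q) · C(p + q, p) = (20 − 3)/(20 + 3) · 1771 = 1309.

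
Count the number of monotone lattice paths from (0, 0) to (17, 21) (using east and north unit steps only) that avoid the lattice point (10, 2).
Number of paths = 28737728580

Total paths from (0, 0) to (17, 21): C(38, 17) = 28781143380. Paths through (10, 2): (paths (0, 0) → (10, 2)) × (paths (10, 2) → (17, 21)) = C(12, 10) · C(26, 7) = 66 · 657800 = 43414800. Avoidance count = 28781143380 − 43414800 = 28737728580.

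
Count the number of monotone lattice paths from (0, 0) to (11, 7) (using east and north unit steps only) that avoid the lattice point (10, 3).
Number of paths = 30394

Total paths from (0, 0) to (11, 7): C(18, 11) = 31824. Paths through (10, 3): (paths (0, 0) → (10, 3)) × (paths (10, 3) → (11, 7)) = C(13, 10) · C(5, 1) = 286 · 5 = 1430. Avoidance count = 31824 − 1430 = 30394.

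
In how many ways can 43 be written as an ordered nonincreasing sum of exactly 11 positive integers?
p(43, 11 parts) = 5708

Partitions of n into exactly k parts are in bijection with partitions of n − k into at most k parts (subtract 1 from each part). So p(43, exactly 11) = p(32, parts ≤ 11). Computing via the recurrence p(m, j) = p(m, j−1) + p(m−j, j) gives 5708.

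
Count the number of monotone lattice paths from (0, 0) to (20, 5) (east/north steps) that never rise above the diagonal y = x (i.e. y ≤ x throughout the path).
Number of paths = 40480

By the reflection principle (André's argument), the number of monotone paths to (20, 5) with n ≤ m that never go above y = x is C(25, 20) − C(25, 21) = 53130 − 12650 = 40480.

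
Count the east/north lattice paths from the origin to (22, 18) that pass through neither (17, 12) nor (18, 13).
Number of paths = 76494228000

Inclusion–exclusion. Total paths: C(40, 22) = 113380261800. Through P₁: C(29, 17)·C(11, 5) = 23975921970. Through P₂: C(31, 18)·C(9, 4) = 25987887450. Since P₁ is strictly southwest of P₂, a monotone path through both must visit P₁ then P₂; paths through both = C(29, 17)·C(2, 1)·C(9, 4) = 13077775620. Avoid both = 113380261800 − 23975921970 − 25987887450 + 13077775620 = 76494228000.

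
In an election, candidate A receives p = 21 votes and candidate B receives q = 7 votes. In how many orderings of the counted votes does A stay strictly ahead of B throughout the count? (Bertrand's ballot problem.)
Strict-lead orderings = 592020

Total orderings of the 28 votes with 21 for A: C(28, 21) = 1184040. By the Bertrand ballot formula (Cycle Lemma / reflection principle), the number of orderings in which A is strictly ahead of B throughout is (p − q)/(p + q) · C(p + q, p) = (21 − 7)/(21 + 7) · 1184040 = 592020.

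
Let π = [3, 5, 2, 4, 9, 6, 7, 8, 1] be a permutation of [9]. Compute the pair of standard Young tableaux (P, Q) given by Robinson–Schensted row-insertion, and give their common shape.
P = [1, 4, 6, 7, 8] / [2, 5, 9] / [3];  Q = [1, 2, 5, 7, 8] / [3, 4, 6] / [9];  common shape = (5, 3, 1)

Row-insert the values π_1, π_2, … into P one at a time, bumping the leftmost entry strictly greater than the inserted value down to the next row. The recording tableau Q records, in position (i, j), the step at which that cell was added to P.
  Insert 3 (step 1): P = [3];  Q = [1]
  Insert 5 (step 2): P = [3, 5];  Q = [1, 2]
  Insert 2 (step 3): P = [2, 5] / [3];  Q = [1, 2] / [3]
  Insert 4 (step 4): P = [2, 4] / [3, 5];  Q = [1, 2] / [3, 4]
  Insert 9 (step 5): P = [2, 4, 9] / [3, 5];  Q = [1, 2, 5] / [3, 4]
  Insert 6 (step 6): P = [2, 4, 6] / [3, 5, 9];  Q = [1, 2, 5] / [3, 4, 6]
  Insert 7 (step 7): P = [2, 4, 6, 7] / [3, 5, 9];  Q = [1, 2, 5, 7] / [3, 4, 6]
  Insert 8 (step 8): P = [2, 4, 6, 7, 8] / [3, 5, 9];  Q = [1, 2, 5, 7, 8] / [3, 4, 6]
  Insert 1 (step 9): P = [1, 4, 6, 7, 8] / [2, 5, 9] / [3];  Q = [1, 2, 5, 7, 8] / [3, 4, 6] / [9]
Final shape: (5, 3, 1).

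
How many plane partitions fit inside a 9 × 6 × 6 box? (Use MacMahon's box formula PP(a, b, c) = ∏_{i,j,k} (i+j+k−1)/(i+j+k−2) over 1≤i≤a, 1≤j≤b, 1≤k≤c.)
PP(9, 6, 6) = 6062460972064640

Evaluate the triple product over i = 1..9, j = 1..6, k = 1..6. The factors are (2/1) · (3/2) · (4/3) · (5/4) · (6/5) · (7/6) · (3/2) · (4/3) · … (324 factors total). The numerators and denominators telescope so the product is an integer; carrying out the multiplication exactly gives PP(9, 6, 6) = 6062460972064640.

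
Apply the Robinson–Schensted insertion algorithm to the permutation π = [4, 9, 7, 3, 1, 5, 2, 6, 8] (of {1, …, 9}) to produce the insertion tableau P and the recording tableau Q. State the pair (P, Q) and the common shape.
P = [1, 2, 6, 8] / [3, 5] / [4, 7] / [9];  Q = [1, 2, 8, 9] / [3, 6] / [4, 7] / [5];  common shape = (4, 2, 2, 1)

Row-insert the values π_1, π_2, … into P one at a time, bumping the leftmost entry strictly greater than the inserted value down to the next row. The recording tableau Q records, in position (i, j), the step at which that cell was added to P.
  Insert 4 (step 1): P = [4];  Q = [1]
  Insert 9 (step 2): P = [4, 9];  Q = [1, 2]
  Insert 7 (step 3): P = [4, 7] / [9];  Q = [1, 2] / [3]
  Insert 3 (step 4): P = [3, 7] / [4] / [9];  Q = [1, 2] / [3] / [4]
  Insert 1 (step 5): P = [1, 7] / [3] / [4] / [9];  Q = [1, 2] / [3] / [4] / [5]
  Insert 5 (step 6): P = [1, 5] / [3, 7] / [4] / [9];  Q = [1, 2] / [3, 6] / [4] / [5]
  Insert 2 (step 7): P = [1, 2] / [3, 5] / [4, 7] / [9];  Q = [1, 2] / [3, 6] / [4, 7] / [5]
  Insert 6 (step 8): P = [1, 2, 6] / [3, 5] / [4, 7] / [9];  Q = [1, 2, 8] / [3, 6] / [4, 7] / [5]
  Insert 8 (step 9): P = [1, 2, 6, 8] / [3, 5] / [4, 7] / [9];  Q = [1, 2, 8, 9] / [3, 6] / [4, 7] / [5]
Final shape: (4, 2, 2, 1).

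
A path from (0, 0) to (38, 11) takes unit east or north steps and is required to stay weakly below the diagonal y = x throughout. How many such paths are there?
Number of paths = 20918093728

By the reflection principle (André's argument), the number of monotone paths to (38, 11) with n ≤ m that never go above y = x is C(49, 38) − C(49, 39) = 29135916264 − 8217822536 = 20918093728.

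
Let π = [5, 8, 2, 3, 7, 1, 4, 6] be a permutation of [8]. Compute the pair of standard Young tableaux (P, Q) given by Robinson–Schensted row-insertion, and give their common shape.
P = [1, 3, 4, 6] / [2, 7] / [5, 8];  Q = [1, 2, 5, 8] / [3, 4] / [6, 7];  common shape = (4, 2, 2)

Row-insert the values π_1, π_2, … into P one at a time, bumping the leftmost entry strictly greater than the inserted value down to the next row. The recording tableau Q records, in position (i, j), the step at which that cell was added to P.
  Insert 5 (step 1): P = [5];  Q = [1]
  Insert 8 (step 2): P = [5, 8];  Q = [1, 2]
  Insert 2 (step 3): P = [2, 8] / [5];  Q = [1, 2] / [3]
  Insert 3 (step 4): P = [2, 3] / [5, 8];  Q = [1, 2] / [3, 4]
  Insert 7 (step 5): P = [2, 3, 7] / [5, 8];  Q = [1, 2, 5] / [3, 4]
  Insert 1 (step 6): P = [1, 3, 7] / [2, 8] / [5];  Q = [1, 2, 5] / [3, 4] / [6]
  Insert 4 (step 7): P = [1, 3, 4] / [2, 7] / [5, 8];  Q = [1, 2, 5] / [3, 4] / [6, 7]
  Insert 6 (step 8): P = [1, 3, 4, 6] / [2, 7] / [5, 8];  Q = [1, 2, 5, 8] / [3, 4] / [6, 7]
Final shape: (4, 2, 2).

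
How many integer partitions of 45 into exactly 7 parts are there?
p(45, 7 parts) = 5102

Partitions of n into exactly k parts are in bijection with partitions of n − k into at most k parts (subtract 1 from each part). So p(45, exactly 7) = p(38, parts ≤ 7). Computing via the recurrence p(m, j) = p(m, j−1) + p(m−j, j) gives 5102.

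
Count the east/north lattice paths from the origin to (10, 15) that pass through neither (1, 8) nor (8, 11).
Number of paths = 2048270

Inclusion–exclusion. Total paths: C(25, 10) = 3268760. Through P₁: C(9, 1)·C(16, 9) = 102960. Through P₂: C(19, 8)·C(6, 2) = 1133730. Since P₁ is strictly southwest of P₂, a monotone path through both must visit P₁ then P₂; paths through both = C(9, 1)·C(10, 7)·C(6, 2) = 16200. Avoid both = 3268760 − 102960 − 1133730 + 16200 = 2048270.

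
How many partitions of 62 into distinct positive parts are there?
q(62) = 13394

A partition into distinct parts is a strictly decreasing sequence summing to n. The recurrence d(n, m) = d(n, m−1) + d(n−m, m−1) (use part m at most once) with q(n) = d(n, n) gives q(62) = 13394. (Euler's theorem: # distinct-part partitions = # odd-part partitions.)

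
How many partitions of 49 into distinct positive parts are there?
q(49) = 3264

A partition into distinct parts is a strictly decreasing sequence summing to n. The recurrence d(n, m) = d(n, m−1) + d(n−m, m−1) (use part m at most once) with q(n) = d(n, n) gives q(49) = 3264. (Euler's theorem: # distinct-part partitions = # odd-part partitions.)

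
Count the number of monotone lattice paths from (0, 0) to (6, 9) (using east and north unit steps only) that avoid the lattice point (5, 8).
Number of paths = 2431

Total paths from (0, 0) to (6, 9): C(15, 6) = 5005. Paths through (5, 8): (paths (0, 0) → (5, 8)) × (paths (5, 8) → (6, 9)) = C(13, 5) · C(2, 1) = 1287 · 2 = 2574. Avoidance count = 5005 − 2574 = 2431.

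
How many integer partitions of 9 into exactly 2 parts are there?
p(9, 2 parts) = 4

Partitions of n into exactly k parts ↔ partitions of n − k into at most k parts (subtract 1 from each part). For n = 9, k = 2, the partitions are: 8+1, 7+2, 6+3, 5+4. Count = 4.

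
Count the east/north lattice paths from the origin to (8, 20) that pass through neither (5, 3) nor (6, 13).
Number of paths = 2089689

Inclusion–exclusion. Total paths: C(28, 8) = 3108105. Through P₁: C(8, 5)·C(20, 3) = 63840. Through P₂: C(19, 6)·C(9, 2) = 976752. Since P₁ is strictly southwest of P₂, a monotone path through both must visit P₁ then P₂; paths through both = C(8, 5)·C(11, 1)·C(9, 2) = 22176. Avoid both = 3108105 − 63840 − 976752 + 22176 = 2089689.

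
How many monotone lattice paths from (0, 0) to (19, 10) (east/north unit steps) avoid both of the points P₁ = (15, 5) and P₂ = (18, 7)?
Number of paths = 16773866

Inclusion–exclusion. Total paths: C(29, 19) = 20030010. Through P₁: C(20, 15)·C(9, 4) = 1953504. Through P₂: C(25, 18)·C(4, 1) = 1922800. Since P₁ is strictly southwest of P₂, a monotone path through both must visit P₁ then P₂; paths through both = C(20, 15)·C(5, 3)·C(4, 1) = 620160. Avoid both = 20030010 − 1953504 − 1922800 + 620160 = 16773866.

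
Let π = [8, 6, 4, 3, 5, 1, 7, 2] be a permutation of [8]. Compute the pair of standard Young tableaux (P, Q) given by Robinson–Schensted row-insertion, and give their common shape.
P = [1, 2, 7] / [3, 5] / [4] / [6] / [8];  Q = [1, 5, 7] / [2, 8] / [3] / [4] / [6];  common shape = (3, 2, 1, 1, 1)

Row-insert the values π_1, π_2, … into P one at a time, bumping the leftmost entry strictly greater than the inserted value down to the next row. The recording tableau Q records, in position (i, j), the step at which that cell was added to P.
  Insert 8 (step 1): P = [8];  Q = [1]
  Insert 6 (step 2): P = [6] / [8];  Q = [1] / [2]
  Insert 4 (step 3): P = [4] / [6] / [8];  Q = [1] / [2] / [3]
  Insert 3 (step 4): P = [3] / [4] / [6] / [8];  Q = [1] / [2] / [3] / [4]
  Insert 5 (step 5): P = [3, 5] / [4] / [6] / [8];  Q = [1, 5] / [2] / [3] / [4]
  Insert 1 (step 6): P = [1, 5] / [3] / [4] / [6] / [8];  Q = [1, 5] / [2] / [3] / [4] / [6]
  Insert 7 (step 7): P = [1, 5, 7] / [3] / [4] / [6] / [8];  Q = [1, 5, 7] / [2] / [3] / [4] / [6]
  Insert 2 (step 8): P = [1, 2, 7] / [3, 5] / [4] / [6] / [8];  Q = [1, 5, 7] / [2, 8] / [3] / [4] / [6]
Final shape: (3, 2, 1, 1, 1).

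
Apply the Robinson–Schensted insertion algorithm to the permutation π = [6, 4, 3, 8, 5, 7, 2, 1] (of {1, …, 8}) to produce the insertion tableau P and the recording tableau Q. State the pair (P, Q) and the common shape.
P = [1, 5, 7] / [2, 8] / [3] / [4] / [6];  Q = [1, 4, 6] / [2, 5] / [3] / [7] / [8];  common shape = (3, 2, 1, 1, 1)

Row-insert the values π_1, π_2, … into P one at a time, bumping the leftmost entry strictly greater than the inserted value down to the next row. The recording tableau Q records, in position (i, j), the step at which that cell was added to P.
  Insert 6 (step 1): P = [6];  Q = [1]
  Insert 4 (step 2): P = [4] / [6];  Q = [1] / [2]
  Insert 3 (step 3): P = [3] / [4] / [6];  Q = [1] / [2] / [3]
  Insert 8 (step 4): P = [3, 8] / [4] / [6];  Q = [1, 4] / [2] / [3]
  Insert 5 (step 5): P = [3, 5] / [4, 8] / [6];  Q = [1, 4] / [2, 5] / [3]
  Insert 7 (step 6): P = [3, 5, 7] / [4, 8] / [6];  Q = [1, 4, 6] / [2, 5] / [3]
  Insert 2 (step 7): P = [2, 5, 7] / [3, 8] / [4] / [6];  Q = [1, 4, 6] / [2, 5] / [3] / [7]
  Insert 1 (step 8): P = [1, 5, 7] / [2, 8] / [3] / [4] / [6];  Q = [1, 4, 6] / [2, 5] / [3] / [7] / [8]
Final shape: (3, 2, 1, 1, 1).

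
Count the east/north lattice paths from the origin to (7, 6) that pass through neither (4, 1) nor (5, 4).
Number of paths = 800

Inclusion–exclusion. Total paths: C(13, 7) = 1716. Through P₁: C(5, 4)·C(8, 3) = 280. Through P₂: C(9, 5)·C(4, 2) = 756. Since P₁ is strictly southwest of P₂, a monotone path through both must visit P₁ then P₂; paths through both = C(5, 4)·C(4, 1)·C(4, 2) = 120. Avoid both = 1716 − 280 − 756 + 120 = 800.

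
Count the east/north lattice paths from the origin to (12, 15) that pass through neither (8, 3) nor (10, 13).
Number of paths = 10284504

Inclusion–exclusion. Total paths: C(27, 12) = 17383860. Through P₁: C(11, 8)·C(16, 4) = 300300. Through P₂: C(23, 10)·C(4, 2) = 6864396. Since P₁ is strictly southwest of P₂, a monotone path through both must visit P₁ then P₂; paths through both = C(11, 8)·C(12, 2)·C(4, 2) = 65340. Avoid both = 17383860 − 300300 − 6864396 + 65340 = 10284504.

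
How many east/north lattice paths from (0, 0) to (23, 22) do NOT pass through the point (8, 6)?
Number of paths = 3214193158215

Total paths from (0, 0) to (23, 22): C(45, 23) = 4116715363800. Paths through (8, 6): (paths (0, 0) → (8, 6)) × (paths (8, 6) → (23, 22)) = C(14, 8) · C(31, 15) = 3003 · 300540195 = 902522205585. Avoidance count = 4116715363800 − 902522205585 = 3214193158215.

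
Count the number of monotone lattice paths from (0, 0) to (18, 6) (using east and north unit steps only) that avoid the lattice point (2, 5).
Number of paths = 134239

Total paths from (0, 0) to (18, 6): C(24, 18) = 134596. Paths through (2, 5): (paths (0, 0) → (2, 5)) × (paths (2, 5) → (18, 6)) = C(7, 2) · C(17, 16) = 21 · 17 = 357. Avoidance count = 134596 − 357 = 134239.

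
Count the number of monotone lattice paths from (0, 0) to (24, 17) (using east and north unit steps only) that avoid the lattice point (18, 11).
Number of paths = 119616584490

Total paths from (0, 0) to (24, 17): C(41, 24) = 151584480450. Paths through (18, 11): (paths (0, 0) → (18, 11)) × (paths (18, 11) → (24, 17)) = C(29, 18) · C(12, 6) = 34597290 · 924 = 31967895960. Avoidance count = 151584480450 − 31967895960 = 119616584490.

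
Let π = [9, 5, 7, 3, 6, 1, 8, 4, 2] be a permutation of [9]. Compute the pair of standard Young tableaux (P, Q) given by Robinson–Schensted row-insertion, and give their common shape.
P = [1, 2, 8] / [3, 4] / [5, 6] / [7] / [9];  Q = [1, 3, 7] / [2, 5] / [4, 8] / [6] / [9];  common shape = (3, 2, 2, 1, 1)

Row-insert the values π_1, π_2, … into P one at a time, bumping the leftmost entry strictly greater than the inserted value down to the next row. The recording tableau Q records, in position (i, j), the step at which that cell was added to P.
  Insert 9 (step 1): P = [9];  Q = [1]
  Insert 5 (step 2): P = [5] / [9];  Q = [1] / [2]
  Insert 7 (step 3): P = [5, 7] / [9];  Q = [1, 3] / [2]
  Insert 3 (step 4): P = [3, 7] / [5] / [9];  Q = [1, 3] / [2] / [4]
  Insert 6 (step 5): P = [3, 6] / [5, 7] / [9];  Q = [1, 3] / [2, 5] / [4]
  Insert 1 (step 6): P = [1, 6] / [3, 7] / [5] / [9];  Q = [1, 3] / [2, 5] / [4] / [6]
  Insert 8 (step 7): P = [1, 6, 8] / [3, 7] / [5] / [9];  Q = [1, 3, 7] / [2, 5] / [4] / [6]
  Insert 4 (step 8): P = [1, 4, 8] / [3, 6] / [5, 7] / [9];  Q = [1, 3, 7] / [2, 5] / [4, 8] / [6]
  Insert 2 (step 9): P = [1, 2, 8] / [3, 4] / [5, 6] / [7] / [9];  Q = [1, 3, 7] / [2, 5] / [4, 8] / [6] / [9]
Final shape: (3, 2, 2, 1, 1).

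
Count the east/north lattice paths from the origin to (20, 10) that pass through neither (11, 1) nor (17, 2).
Number of paths = 29447220

Inclusion–exclusion. Total paths: C(30, 20) = 30045015. Through P₁: C(12, 11)·C(18, 9) = 583440. Through P₂: C(19, 17)·C(11, 3) = 28215. Since P₁ is strictly southwest of P₂, a monotone path through both must visit P₁ then P₂; paths through both = C(12, 11)·C(7, 6)·C(11, 3) = 13860. Avoid both = 30045015 − 583440 − 28215 + 13860 = 29447220.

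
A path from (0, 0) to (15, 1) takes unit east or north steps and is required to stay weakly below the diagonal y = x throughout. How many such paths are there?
Number of paths = 15

By the reflection principle (André's argument), the number of monotone paths to (15, 1) with n ≤ m that never go above y = x is C(16, 15) − C(16, 16) = 16 − 1 = 15.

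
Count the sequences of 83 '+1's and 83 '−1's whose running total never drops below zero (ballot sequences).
C_83 = 68854441132780194707888052034668647142985206100

These ballot sequences are counted by the Catalan number C_n = (1/(n + 1)) · C(2n, n). For n = 83: C_83 = (1/84) · C(166, 83) = 5783773055153536355462596370912166360010757312400/84 = 68854441132780194707888052034668647142985206100.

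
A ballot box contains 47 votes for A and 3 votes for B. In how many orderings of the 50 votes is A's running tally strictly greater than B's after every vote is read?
Strict-lead orderings = 17248

Total orderings of the 50 votes with 47 for A: C(50, 47) = 19600. By the Bertrand ballot formula (Cycle Lemma / reflection principle), the number of orderings in which A is strictly ahead of B throughout is (p − q)/(p + q) · C(p + q, p) = (47 − 3)/(47 + 3) · 19600 = 17248.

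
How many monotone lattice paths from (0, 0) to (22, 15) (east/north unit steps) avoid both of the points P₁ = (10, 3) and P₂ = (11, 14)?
Number of paths = 8537363528

Inclusion–exclusion. Total paths: C(37, 22) = 9364199760. Through P₁: C(13, 10)·C(24, 12) = 773388616. Through P₂: C(25, 11)·C(12, 11) = 53488800. Since P₁ is strictly southwest of P₂, a monotone path through both must visit P₁ then P₂; paths through both = C(13, 10)·C(12, 1)·C(12, 11) = 41184. Avoid both = 9364199760 − 773388616 − 53488800 + 41184 = 8537363528.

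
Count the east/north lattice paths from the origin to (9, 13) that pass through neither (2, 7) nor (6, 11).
Number of paths = 337084

Inclusion–exclusion. Total paths: C(22, 9) = 497420. Through P₁: C(9, 2)·C(13, 7) = 61776. Through P₂: C(17, 6)·C(5, 3) = 123760. Since P₁ is strictly southwest of P₂, a monotone path through both must visit P₁ then P₂; paths through both = C(9, 2)·C(8, 4)·C(5, 3) = 25200. Avoid both = 497420 − 61776 − 123760 + 25200 = 337084.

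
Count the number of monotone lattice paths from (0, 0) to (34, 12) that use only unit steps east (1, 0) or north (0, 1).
Number of paths = 38910617655

A monotone lattice path from (0, 0) to (34, 12) consists of 34 east steps and 12 north steps in some order, so it is determined by which 34 of the 46 steps are east. The count is C(46, 34) = 38910617655.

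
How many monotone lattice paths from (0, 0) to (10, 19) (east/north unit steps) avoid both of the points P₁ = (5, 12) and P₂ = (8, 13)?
Number of paths = 10124450

Inclusion–exclusion. Total paths: C(29, 10) = 20030010. Through P₁: C(17, 5)·C(12, 5) = 4900896. Through P₂: C(21, 8)·C(8, 2) = 5697720. Since P₁ is strictly southwest of P₂, a monotone path through both must visit P₁ then P₂; paths through both = C(17, 5)·C(4, 3)·C(8, 2) = 693056. Avoid both = 20030010 − 4900896 − 5697720 + 693056 = 10124450.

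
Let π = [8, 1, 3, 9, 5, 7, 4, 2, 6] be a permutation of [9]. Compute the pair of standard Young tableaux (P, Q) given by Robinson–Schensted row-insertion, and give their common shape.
P = [1, 2, 4, 6] / [3, 7] / [5, 9] / [8];  Q = [1, 3, 4, 6] / [2, 5] / [7, 9] / [8];  common shape = (4, 2, 2, 1)

Row-insert the values π_1, π_2, … into P one at a time, bumping the leftmost entry strictly greater than the inserted value down to the next row. The recording tableau Q records, in position (i, j), the step at which that cell was added to P.
  Insert 8 (step 1): P = [8];  Q = [1]
  Insert 1 (step 2): P = [1] / [8];  Q = [1] / [2]
  Insert 3 (step 3): P = [1, 3] / [8];  Q = [1, 3] / [2]
  Insert 9 (step 4): P = [1, 3, 9] / [8];  Q = [1, 3, 4] / [2]
  Insert 5 (step 5): P = [1, 3, 5] / [8, 9];  Q = [1, 3, 4] / [2, 5]
  Insert 7 (step 6): P = [1, 3, 5, 7] / [8, 9];  Q = [1, 3, 4, 6] / [2, 5]
  Insert 4 (step 7): P = [1, 3, 4, 7] / [5, 9] / [8];  Q = [1, 3, 4, 6] / [2, 5] / [7]
  Insert 2 (step 8): P = [1, 2, 4, 7] / [3, 9] / [5] / [8];  Q = [1, 3, 4, 6] / [2, 5] / [7] / [8]
  Insert 6 (step 9): P = [1, 2, 4, 6] / [3, 7] / [5, 9] / [8];  Q = [1, 3, 4, 6] / [2, 5] / [7, 9] / [8]
Final shape: (4, 2, 2, 1).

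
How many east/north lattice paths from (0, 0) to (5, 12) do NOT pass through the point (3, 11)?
Number of paths = 5096

Total paths from (0, 0) to (5, 12): C(17, 5) = 6188. Paths through (3, 11): (paths (0, 0) → (3, 11)) × (paths (3, 11) → (5, 12)) = C(14, 3) · C(3, 2) = 364 · 3 = 1092. Avoidance count = 6188 − 1092 = 5096.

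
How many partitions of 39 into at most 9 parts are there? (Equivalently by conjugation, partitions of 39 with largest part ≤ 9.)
p(39, parts ≤ 9) = 11648

Use the recurrence p(n, m) = p(n, m−1) + p(n−m, m): either the largest part is < m (count p(n, m−1)) or the largest part is exactly m (remove one copy of m, count p(n−m, m)). With p(0, ·) = 1 this gives p(39, parts ≤ 9) = 11648. (By conjugating Young diagrams, this also counts partitions of 39 into at most 9 parts.)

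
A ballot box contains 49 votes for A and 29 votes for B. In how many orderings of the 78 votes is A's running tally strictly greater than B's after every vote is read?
Strict-lead orderings = 539886351925538794000

Total orderings of the 78 votes with 49 for A: C(78, 49) = 2105556772509601296600. By the Bertrand ballot formula (Cycle Lemma / reflection principle), the number of orderings in which A is strictly ahead of B throughout is (p − q)/(p + q) · C(p + q, p) = (49 − 29)/(49 + 29) · 2105556772509601296600 = 539886351925538794000.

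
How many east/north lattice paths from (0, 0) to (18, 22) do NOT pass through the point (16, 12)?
Number of paths = 111372425970

Total paths from (0, 0) to (18, 22): C(40, 18) = 113380261800. Paths through (16, 12): (paths (0, 0) → (16, 12)) × (paths (16, 12) → (18, 22)) = C(28, 16) · C(12, 2) = 30421755 · 66 = 2007835830. Avoidance count = 113380261800 − 2007835830 = 111372425970.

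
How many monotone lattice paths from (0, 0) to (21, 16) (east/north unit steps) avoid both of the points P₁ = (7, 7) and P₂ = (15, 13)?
Number of paths = 7791766014

Inclusion–exclusion. Total paths: C(37, 21) = 12875774670. Through P₁: C(14, 7)·C(23, 14) = 2804596080. Through P₂: C(28, 15)·C(9, 6) = 3145141440. Since P₁ is strictly southwest of P₂, a monotone path through both must visit P₁ then P₂; paths through both = C(14, 7)·C(14, 8)·C(9, 6) = 865728864. Avoid both = 12875774670 − 2804596080 − 3145141440 + 865728864 = 7791766014.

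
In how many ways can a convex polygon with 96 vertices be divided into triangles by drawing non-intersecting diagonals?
C_94 = 239993345518077005168915776623476723006280827488229600

These polygon triangulations are counted by the Catalan number C_n = (1/(n + 1)) · C(2n, n). For n = 94: C_94 = (1/95) · C(188, 94) = 22799367824217315491046998779230288685596678611381812000/95 = 239993345518077005168915776623476723006280827488229600.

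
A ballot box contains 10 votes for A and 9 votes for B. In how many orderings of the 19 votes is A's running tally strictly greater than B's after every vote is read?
Strict-lead orderings = 4862

Total orderings of the 19 votes with 10 for A: C(19, 10) = 92378. By the Bertrand ballot formula (Cycle Lemma / reflection principle), the number of orderings in which A is strictly ahead of B throughout is (p − q)/(p + q) · C(p + q, p) = (10 − 9)/(10 + 9) · 92378 = 4862.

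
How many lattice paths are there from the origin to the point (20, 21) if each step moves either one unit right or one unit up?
Number of paths = 269128937220

A monotone lattice path from (0, 0) to (20, 21) consists of 20 east steps and 21 north steps in some order, so it is determined by which 20 of the 41 steps are east. The count is C(41, 20) = 269128937220.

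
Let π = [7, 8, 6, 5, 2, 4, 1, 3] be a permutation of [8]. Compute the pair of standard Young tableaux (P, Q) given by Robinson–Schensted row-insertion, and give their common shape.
P = [1, 3] / [2, 4] / [5, 8] / [6] / [7];  Q = [1, 2] / [3, 6] / [4, 8] / [5] / [7];  common shape = (2, 2, 2, 1, 1)

Row-insert the values π_1, π_2, … into P one at a time, bumping the leftmost entry strictly greater than the inserted value down to the next row. The recording tableau Q records, in position (i, j), the step at which that cell was added to P.
  Insert 7 (step 1): P = [7];  Q = [1]
  Insert 8 (step 2): P = [7, 8];  Q = [1, 2]
  Insert 6 (step 3): P = [6, 8] / [7];  Q = [1, 2] / [3]
  Insert 5 (step 4): P = [5, 8] / [6] / [7];  Q = [1, 2] / [3] / [4]
  Insert 2 (step 5): P = [2, 8] / [5] / [6] / [7];  Q = [1, 2] / [3] / [4] / [5]
  Insert 4 (step 6): P = [2, 4] / [5, 8] / [6] / [7];  Q = [1, 2] / [3, 6] / [4] / [5]
  Insert 1 (step 7): P = [1, 4] / [2, 8] / [5] / [6] / [7];  Q = [1, 2] / [3, 6] / [4] / [5] / [7]
  Insert 3 (step 8): P = [1, 3] / [2, 4] / [5, 8] / [6] / [7];  Q = [1, 2] / [3, 6] / [4, 8] / [5] / [7]
Final shape: (2, 2, 2, 1, 1).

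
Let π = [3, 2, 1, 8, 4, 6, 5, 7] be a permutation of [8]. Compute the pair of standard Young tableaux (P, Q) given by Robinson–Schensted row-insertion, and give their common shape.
P = [1, 4, 5, 7] / [2, 6] / [3, 8];  Q = [1, 4, 6, 8] / [2, 5] / [3, 7];  common shape = (4, 2, 2)

Row-insert the values π_1, π_2, … into P one at a time, bumping the leftmost entry strictly greater than the inserted value down to the next row. The recording tableau Q records, in position (i, j), the step at which that cell was added to P.
  Insert 3 (step 1): P = [3];  Q = [1]
  Insert 2 (step 2): P = [2] / [3];  Q = [1] / [2]
  Insert 1 (step 3): P = [1] / [2] / [3];  Q = [1] / [2] / [3]
  Insert 8 (step 4): P = [1, 8] / [2] / [3];  Q = [1, 4] / [2] / [3]
  Insert 4 (step 5): P = [1, 4] / [2, 8] / [3];  Q = [1, 4] / [2, 5] / [3]
  Insert 6 (step 6): P = [1, 4, 6] / [2, 8] / [3];  Q = [1, 4, 6] / [2, 5] / [3]
  Insert 5 (step 7): P = [1, 4, 5] / [2, 6] / [3, 8];  Q = [1, 4, 6] / [2, 5] / [3, 7]
  Insert 7 (step 8): P = [1, 4, 5, 7] / [2, 6] / [3, 8];  Q = [1, 4, 6, 8] / [2, 5] / [3, 7]
Final shape: (4, 2, 2).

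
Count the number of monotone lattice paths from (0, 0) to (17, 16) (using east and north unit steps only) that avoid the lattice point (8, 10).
Number of paths = 947794320

Total paths from (0, 0) to (17, 16): C(33, 17) = 1166803110. Paths through (8, 10): (paths (0, 0) → (8, 10)) × (paths (8, 10) → (17, 16)) = C(18, 8) · C(15, 9) = 43758 · 5005 = 219008790. Avoidance count = 1166803110 − 219008790 = 947794320.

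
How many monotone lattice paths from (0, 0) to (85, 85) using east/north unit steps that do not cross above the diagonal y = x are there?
C_85 = 1063353702922273835973036658043476458723103404520

These NE paths below the diagonal are counted by the Catalan number C_n = (1/(n + 1)) · C(2n, n). For n = 85: C_85 = (1/86) · C(170, 85) = 91448418451315549893681152591738975450186892788720/86 = 1063353702922273835973036658043476458723103404520.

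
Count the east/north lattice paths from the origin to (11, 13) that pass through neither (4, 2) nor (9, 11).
Number of paths = 1191204

Inclusion–exclusion. Total paths: C(24, 11) = 2496144. Through P₁: C(6, 4)·C(18, 7) = 477360. Through P₂: C(20, 9)·C(4, 2) = 1007760. Since P₁ is strictly southwest of P₂, a monotone path through both must visit P₁ then P₂; paths through both = C(6, 4)·C(14, 5)·C(4, 2) = 180180. Avoid both = 2496144 − 477360 − 1007760 + 180180 = 1191204.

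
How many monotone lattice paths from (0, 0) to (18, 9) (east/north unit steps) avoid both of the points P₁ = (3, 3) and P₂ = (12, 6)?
Number of paths = 2411769

Inclusion–exclusion. Total paths: C(27, 18) = 4686825. Through P₁: C(6, 3)·C(21, 15) = 1085280. Through P₂: C(18, 12)·C(9, 6) = 1559376. Since P₁ is strictly southwest of P₂, a monotone path through both must visit P₁ then P₂; paths through both = C(6, 3)·C(12, 9)·C(9, 6) = 369600. Avoid both = 4686825 − 1085280 − 1559376 + 369600 = 2411769.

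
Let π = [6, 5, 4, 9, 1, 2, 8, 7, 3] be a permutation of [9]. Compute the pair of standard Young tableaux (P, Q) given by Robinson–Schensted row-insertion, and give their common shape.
P = [1, 2, 3] / [4, 7] / [5, 8] / [6, 9];  Q = [1, 4, 7] / [2, 6] / [3, 8] / [5, 9];  common shape = (3, 2, 2, 2)

Row-insert the values π_1, π_2, … into P one at a time, bumping the leftmost entry strictly greater than the inserted value down to the next row. The recording tableau Q records, in position (i, j), the step at which that cell was added to P.
  Insert 6 (step 1): P = [6];  Q = [1]
  Insert 5 (step 2): P = [5] / [6];  Q = [1] / [2]
  Insert 4 (step 3): P = [4] / [5] / [6];  Q = [1] / [2] / [3]
  Insert 9 (step 4): P = [4, 9] / [5] / [6];  Q = [1, 4] / [2] / [3]
  Insert 1 (step 5): P = [1, 9] / [4] / [5] / [6];  Q = [1, 4] / [2] / [3] / [5]
  Insert 2 (step 6): P = [1, 2] / [4, 9] / [5] / [6];  Q = [1, 4] / [2, 6] / [3] / [5]
  Insert 8 (step 7): P = [1, 2, 8] / [4, 9] / [5] / [6];  Q = [1, 4, 7] / [2, 6] / [3] / [5]
  Insert 7 (step 8): P = [1, 2, 7] / [4, 8] / [5, 9] / [6];  Q = [1, 4, 7] / [2, 6] / [3, 8] / [5]
  Insert 3 (step 9): P = [1, 2, 3] / [4, 7] / [5, 8] / [6, 9];  Q = [1, 4, 7] / [2, 6] / [3, 8] / [5, 9]
Final shape: (3, 2, 2, 2).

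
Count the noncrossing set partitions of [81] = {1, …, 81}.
C_81 = 4462290049988320482463241297506133183499654740

These noncrossing partitions are counted by the Catalan number C_n = (1/(n + 1)) · C(2n, n). For n = 81: C_81 = (1/82) · C(162, 81) = 365907784099042279561985786395502921046971688680/82 = 4462290049988320482463241297506133183499654740.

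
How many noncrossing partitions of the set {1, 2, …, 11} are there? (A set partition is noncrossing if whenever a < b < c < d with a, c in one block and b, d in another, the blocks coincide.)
C_11 = 58786

These noncrossing partitions are counted by the Catalan number C_n = (1/(n + 1)) · C(2n, n). For n = 11: C_11 = (1/12) · C(22, 11) = 705432/12 = 58786.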